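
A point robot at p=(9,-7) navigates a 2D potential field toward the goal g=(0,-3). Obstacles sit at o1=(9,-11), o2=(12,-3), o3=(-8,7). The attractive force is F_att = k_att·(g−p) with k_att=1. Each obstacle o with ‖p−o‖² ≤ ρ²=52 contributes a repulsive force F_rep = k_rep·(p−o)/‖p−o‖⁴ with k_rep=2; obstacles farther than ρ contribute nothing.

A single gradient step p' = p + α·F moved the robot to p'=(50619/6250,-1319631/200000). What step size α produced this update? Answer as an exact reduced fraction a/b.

F_att = 1·(g−p) = 1·(-9,4) = (-9.0000,4.0000)
o1: d²=16 ≤ ρ²=52; F_rep = 2·(0,4)/16² = (0.0000,0.0312)
o2: d²=25 ≤ ρ²=52; F_rep = 2·(-3,-4)/25² = (-0.0096,-0.0128)
o3: d²=485 > ρ²=52 → inactive
F = F_att + ΣF_rep = (-9.0096,4.0184)
Δp = p'−p = (-0.9010,0.4018); α = Δx/Fx = (-5631/6250) / (-5631/625) = 1/10
check: Δy/Fy = (80369/200000) / (80369/20000) = 1/10 ✓

α = 1/10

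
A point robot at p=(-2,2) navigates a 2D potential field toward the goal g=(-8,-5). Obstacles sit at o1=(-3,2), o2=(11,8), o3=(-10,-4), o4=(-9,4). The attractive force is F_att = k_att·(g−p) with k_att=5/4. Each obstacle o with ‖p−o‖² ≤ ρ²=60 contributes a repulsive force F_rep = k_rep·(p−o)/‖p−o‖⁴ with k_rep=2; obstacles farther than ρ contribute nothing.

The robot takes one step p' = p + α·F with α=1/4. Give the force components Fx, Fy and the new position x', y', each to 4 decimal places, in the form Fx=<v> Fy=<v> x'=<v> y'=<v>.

F_att = 5/4·(g−p) = 5/4·(-6,-7) = (-7.5000,-8.7500)
o1: d²=1 ≤ ρ²=60; F_rep = 2·(1,0)/1² = (2.0000,0.0000)
o2: d²=205 > ρ²=60 → inactive
o3: d²=100 > ρ²=60 → inactive
o4: d²=53 ≤ ρ²=60; F_rep = 2·(7,-2)/53² = (0.0050,-0.0014)
F = F_att + ΣF_rep = (-5.4950,-8.7514)
p' = p + 1/4·F = (-3.3738,-0.1879)

Fx=-5.4950 Fy=-8.7514 x'=-3.3738 y'=-0.1879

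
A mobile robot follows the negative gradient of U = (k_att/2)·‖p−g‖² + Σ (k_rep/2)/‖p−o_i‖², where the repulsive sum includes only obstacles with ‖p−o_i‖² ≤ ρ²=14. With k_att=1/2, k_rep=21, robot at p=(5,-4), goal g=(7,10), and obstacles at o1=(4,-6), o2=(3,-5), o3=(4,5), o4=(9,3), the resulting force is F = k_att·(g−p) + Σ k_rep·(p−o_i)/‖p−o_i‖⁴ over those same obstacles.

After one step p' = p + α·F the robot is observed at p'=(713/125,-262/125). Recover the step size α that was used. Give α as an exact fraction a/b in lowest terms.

α = 1/5

F_att = 1/2·(g−p) = 1/2·(2,14) = (1.0000,7.0000)
o1: d²=5 ≤ ρ²=14; F_rep = 21·(1,2)/5² = (0.8400,1.6800)
o2: d²=5 ≤ ρ²=14; F_rep = 21·(2,1)/5² = (1.6800,0.8400)
o3: d²=82 > ρ²=14 → inactive
o4: d²=65 > ρ²=14 → inactive
F = F_att + ΣF_rep = (3.5200,9.5200)
Δp = p'−p = (0.7040,1.9040); α = Δx/Fx = (88/125) / (88/25) = 1/5
check: Δy/Fy = (238/125) / (238/25) = 1/5 ✓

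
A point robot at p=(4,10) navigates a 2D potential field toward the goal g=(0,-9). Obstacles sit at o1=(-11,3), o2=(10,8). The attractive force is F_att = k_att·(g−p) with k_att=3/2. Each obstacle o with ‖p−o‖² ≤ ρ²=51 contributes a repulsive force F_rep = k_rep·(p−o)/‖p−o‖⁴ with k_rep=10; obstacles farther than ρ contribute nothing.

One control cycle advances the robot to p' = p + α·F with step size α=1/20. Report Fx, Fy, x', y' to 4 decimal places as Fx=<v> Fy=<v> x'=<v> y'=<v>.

F_att = 3/2·(g−p) = 3/2·(-4,-19) = (-6.0000,-28.5000)
o1: d²=274 > ρ²=51 → inactive
o2: d²=40 ≤ ρ²=51; F_rep = 10·(-6,2)/40² = (-0.0375,0.0125)
F = F_att + ΣF_rep = (-6.0375,-28.4875)
p' = p + 1/20·F = (3.6981,8.5756)

Fx=-6.0375 Fy=-28.4875 x'=3.6981 y'=8.5756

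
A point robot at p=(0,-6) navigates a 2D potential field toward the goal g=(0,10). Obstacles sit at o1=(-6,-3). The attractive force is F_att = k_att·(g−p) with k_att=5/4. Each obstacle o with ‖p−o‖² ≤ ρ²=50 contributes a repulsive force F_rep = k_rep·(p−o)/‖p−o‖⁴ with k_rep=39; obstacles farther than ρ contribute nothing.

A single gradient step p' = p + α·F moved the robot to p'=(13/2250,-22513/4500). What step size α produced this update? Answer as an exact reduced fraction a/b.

α = 1/20

F_att = 5/4·(g−p) = 5/4·(0,16) = (0.0000,20.0000)
o1: d²=45 ≤ ρ²=50; F_rep = 39·(6,-3)/45² = (0.1156,-0.0578)
F = F_att + ΣF_rep = (0.1156,19.9422)
Δp = p'−p = (0.0058,0.9971); α = Δx/Fx = (13/2250) / (26/225) = 1/20
check: Δy/Fy = (4487/4500) / (4487/225) = 1/20 ✓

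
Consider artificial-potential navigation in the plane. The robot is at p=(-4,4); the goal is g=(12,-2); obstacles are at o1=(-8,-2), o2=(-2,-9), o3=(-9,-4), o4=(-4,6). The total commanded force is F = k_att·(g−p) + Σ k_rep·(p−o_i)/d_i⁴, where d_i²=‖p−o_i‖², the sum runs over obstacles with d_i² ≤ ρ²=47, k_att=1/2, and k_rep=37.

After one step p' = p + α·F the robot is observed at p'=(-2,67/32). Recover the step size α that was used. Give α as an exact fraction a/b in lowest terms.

α = 1/4

F_att = 1/2·(g−p) = 1/2·(16,-6) = (8.0000,-3.0000)
o1: d²=52 > ρ²=47 → inactive
o2: d²=173 > ρ²=47 → inactive
o3: d²=89 > ρ²=47 → inactive
o4: d²=4 ≤ ρ²=47; F_rep = 37·(0,-2)/4² = (0.0000,-4.6250)
F = F_att + ΣF_rep = (8.0000,-7.6250)
Δp = p'−p = (2.0000,-1.9062); α = Δx/Fx = (2) / (8) = 1/4
check: Δy/Fy = (-61/32) / (-61/8) = 1/4 ✓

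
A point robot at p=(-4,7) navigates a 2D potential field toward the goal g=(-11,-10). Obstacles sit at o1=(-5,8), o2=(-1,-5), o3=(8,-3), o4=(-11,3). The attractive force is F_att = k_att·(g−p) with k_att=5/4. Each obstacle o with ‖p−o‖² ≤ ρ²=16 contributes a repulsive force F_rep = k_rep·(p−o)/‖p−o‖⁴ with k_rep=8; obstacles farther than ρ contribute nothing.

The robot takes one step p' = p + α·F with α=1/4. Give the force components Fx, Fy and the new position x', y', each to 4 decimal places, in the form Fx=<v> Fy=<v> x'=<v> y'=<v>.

F_att = 5/4·(g−p) = 5/4·(-7,-17) = (-8.7500,-21.2500)
o1: d²=2 ≤ ρ²=16; F_rep = 8·(1,-1)/2² = (2.0000,-2.0000)
o2: d²=153 > ρ²=16 → inactive
o3: d²=244 > ρ²=16 → inactive
o4: d²=65 > ρ²=16 → inactive
F = F_att + ΣF_rep = (-6.7500,-23.2500)
p' = p + 1/4·F = (-5.6875,1.1875)

Fx=-6.7500 Fy=-23.2500 x'=-5.6875 y'=1.1875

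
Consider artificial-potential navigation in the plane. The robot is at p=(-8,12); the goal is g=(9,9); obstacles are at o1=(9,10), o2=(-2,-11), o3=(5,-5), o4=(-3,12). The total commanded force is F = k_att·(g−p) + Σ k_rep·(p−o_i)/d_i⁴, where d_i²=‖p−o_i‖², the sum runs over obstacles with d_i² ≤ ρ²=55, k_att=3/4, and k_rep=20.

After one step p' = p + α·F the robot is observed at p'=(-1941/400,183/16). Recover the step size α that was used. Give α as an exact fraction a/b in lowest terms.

α = 1/4

F_att = 3/4·(g−p) = 3/4·(17,-3) = (12.7500,-2.2500)
o1: d²=293 > ρ²=55 → inactive
o2: d²=565 > ρ²=55 → inactive
o3: d²=458 > ρ²=55 → inactive
o4: d²=25 ≤ ρ²=55; F_rep = 20·(-5,0)/25² = (-0.1600,0.0000)
F = F_att + ΣF_rep = (12.5900,-2.2500)
Δp = p'−p = (3.1475,-0.5625); α = Δx/Fx = (1259/400) / (1259/100) = 1/4
check: Δy/Fy = (-9/16) / (-9/4) = 1/4 ✓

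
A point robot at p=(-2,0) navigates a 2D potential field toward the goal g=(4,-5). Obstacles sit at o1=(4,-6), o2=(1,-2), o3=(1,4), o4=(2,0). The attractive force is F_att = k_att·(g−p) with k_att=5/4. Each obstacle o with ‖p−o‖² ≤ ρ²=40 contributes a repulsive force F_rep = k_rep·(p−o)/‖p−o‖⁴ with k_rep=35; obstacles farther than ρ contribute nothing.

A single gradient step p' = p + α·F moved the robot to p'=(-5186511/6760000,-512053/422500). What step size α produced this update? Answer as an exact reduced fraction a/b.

α = 1/5

F_att = 5/4·(g−p) = 5/4·(6,-5) = (7.5000,-6.2500)
o1: d²=72 > ρ²=40 → inactive
o2: d²=13 ≤ ρ²=40; F_rep = 35·(-3,2)/13² = (-0.6213,0.4142)
o3: d²=25 ≤ ρ²=40; F_rep = 35·(-3,-4)/25² = (-0.1680,-0.2240)
o4: d²=16 ≤ ρ²=40; F_rep = 35·(-4,0)/16² = (-0.5469,0.0000)
F = F_att + ΣF_rep = (6.1638,-6.0598)
Δp = p'−p = (1.2328,-1.2120); α = Δx/Fx = (8333489/6760000) / (8333489/1352000) = 1/5
check: Δy/Fy = (-512053/422500) / (-512053/84500) = 1/5 ✓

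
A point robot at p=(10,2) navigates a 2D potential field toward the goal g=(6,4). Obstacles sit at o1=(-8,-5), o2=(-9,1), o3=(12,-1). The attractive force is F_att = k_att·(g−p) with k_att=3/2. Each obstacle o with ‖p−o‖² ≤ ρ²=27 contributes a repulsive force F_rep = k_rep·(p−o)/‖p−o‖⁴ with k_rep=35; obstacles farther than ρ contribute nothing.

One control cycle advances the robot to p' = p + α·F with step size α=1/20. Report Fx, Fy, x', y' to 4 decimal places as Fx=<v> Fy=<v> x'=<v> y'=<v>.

Fx=-6.4142 Fy=3.6213 x'=9.6793 y'=2.1811

F_att = 3/2·(g−p) = 3/2·(-4,2) = (-6.0000,3.0000)
o1: d²=373 > ρ²=27 → inactive
o2: d²=362 > ρ²=27 → inactive
o3: d²=13 ≤ ρ²=27; F_rep = 35·(-2,3)/13² = (-0.4142,0.6213)
F = F_att + ΣF_rep = (-6.4142,3.6213)
p' = p + 1/20·F = (9.6793,2.1811)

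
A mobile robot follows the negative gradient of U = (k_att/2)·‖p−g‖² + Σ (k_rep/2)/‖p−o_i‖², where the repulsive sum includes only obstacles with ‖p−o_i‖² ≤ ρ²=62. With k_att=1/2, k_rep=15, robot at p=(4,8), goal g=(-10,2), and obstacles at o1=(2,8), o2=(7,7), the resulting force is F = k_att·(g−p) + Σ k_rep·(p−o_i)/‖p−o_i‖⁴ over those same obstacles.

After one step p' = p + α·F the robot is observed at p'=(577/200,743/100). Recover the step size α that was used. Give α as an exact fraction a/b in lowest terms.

F_att = 1/2·(g−p) = 1/2·(-14,-6) = (-7.0000,-3.0000)
o1: d²=4 ≤ ρ²=62; F_rep = 15·(2,0)/4² = (1.8750,0.0000)
o2: d²=10 ≤ ρ²=62; F_rep = 15·(-3,1)/10² = (-0.4500,0.1500)
F = F_att + ΣF_rep = (-5.5750,-2.8500)
Δp = p'−p = (-1.1150,-0.5700); α = Δx/Fx = (-223/200) / (-223/40) = 1/5
check: Δy/Fy = (-57/100) / (-57/20) = 1/5 ✓

α = 1/5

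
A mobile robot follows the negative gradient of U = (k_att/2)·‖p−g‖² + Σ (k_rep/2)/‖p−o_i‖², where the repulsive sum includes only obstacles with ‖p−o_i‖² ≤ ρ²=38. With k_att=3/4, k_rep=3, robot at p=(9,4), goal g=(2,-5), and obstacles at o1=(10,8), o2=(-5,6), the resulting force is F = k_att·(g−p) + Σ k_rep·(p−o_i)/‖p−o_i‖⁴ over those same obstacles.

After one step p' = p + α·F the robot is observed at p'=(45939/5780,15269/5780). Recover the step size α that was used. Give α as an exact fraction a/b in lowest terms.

α = 1/5

F_att = 3/4·(g−p) = 3/4·(-7,-9) = (-5.2500,-6.7500)
o1: d²=17 ≤ ρ²=38; F_rep = 3·(-1,-4)/17² = (-0.0104,-0.0415)
o2: d²=200 > ρ²=38 → inactive
F = F_att + ΣF_rep = (-5.2604,-6.7915)
Δp = p'−p = (-1.0521,-1.3583); α = Δx/Fx = (-6081/5780) / (-6081/1156) = 1/5
check: Δy/Fy = (-7851/5780) / (-7851/1156) = 1/5 ✓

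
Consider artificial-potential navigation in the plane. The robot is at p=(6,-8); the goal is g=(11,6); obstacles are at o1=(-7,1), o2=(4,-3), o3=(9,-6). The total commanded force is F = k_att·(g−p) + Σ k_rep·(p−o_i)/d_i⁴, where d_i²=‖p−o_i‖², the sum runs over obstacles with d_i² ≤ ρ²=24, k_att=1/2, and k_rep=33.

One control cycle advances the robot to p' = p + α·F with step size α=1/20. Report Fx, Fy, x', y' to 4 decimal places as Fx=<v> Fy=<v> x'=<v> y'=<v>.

F_att = 1/2·(g−p) = 1/2·(5,14) = (2.5000,7.0000)
o1: d²=250 > ρ²=24 → inactive
o2: d²=29 > ρ²=24 → inactive
o3: d²=13 ≤ ρ²=24; F_rep = 33·(-3,-2)/13² = (-0.5858,-0.3905)
F = F_att + ΣF_rep = (1.9142,6.6095)
p' = p + 1/20·F = (6.0957,-7.6695)

Fx=1.9142 Fy=6.6095 x'=6.0957 y'=-7.6695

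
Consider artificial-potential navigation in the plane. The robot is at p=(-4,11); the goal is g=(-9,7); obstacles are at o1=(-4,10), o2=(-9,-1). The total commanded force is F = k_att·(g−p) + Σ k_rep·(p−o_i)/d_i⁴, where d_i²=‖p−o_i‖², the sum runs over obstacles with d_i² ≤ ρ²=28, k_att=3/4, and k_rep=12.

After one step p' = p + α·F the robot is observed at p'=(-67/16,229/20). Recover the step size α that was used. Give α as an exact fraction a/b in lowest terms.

α = 1/20

F_att = 3/4·(g−p) = 3/4·(-5,-4) = (-3.7500,-3.0000)
o1: d²=1 ≤ ρ²=28; F_rep = 12·(0,1)/1² = (0.0000,12.0000)
o2: d²=169 > ρ²=28 → inactive
F = F_att + ΣF_rep = (-3.7500,9.0000)
Δp = p'−p = (-0.1875,0.4500); α = Δx/Fx = (-3/16) / (-15/4) = 1/20
check: Δy/Fy = (9/20) / (9) = 1/20 ✓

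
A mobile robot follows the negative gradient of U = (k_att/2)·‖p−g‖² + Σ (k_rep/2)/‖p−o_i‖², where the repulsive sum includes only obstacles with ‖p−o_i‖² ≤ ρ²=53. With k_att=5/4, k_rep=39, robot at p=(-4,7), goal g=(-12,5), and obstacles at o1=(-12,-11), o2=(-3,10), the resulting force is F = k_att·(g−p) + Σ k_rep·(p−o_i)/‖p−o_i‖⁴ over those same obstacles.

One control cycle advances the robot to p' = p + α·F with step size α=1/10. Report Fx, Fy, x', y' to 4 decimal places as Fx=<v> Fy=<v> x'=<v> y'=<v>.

Fx=-10.3900 Fy=-3.6700 x'=-5.0390 y'=6.6330

F_att = 5/4·(g−p) = 5/4·(-8,-2) = (-10.0000,-2.5000)
o1: d²=388 > ρ²=53 → inactive
o2: d²=10 ≤ ρ²=53; F_rep = 39·(-1,-3)/10² = (-0.3900,-1.1700)
F = F_att + ΣF_rep = (-10.3900,-3.6700)
p' = p + 1/10·F = (-5.0390,6.6330)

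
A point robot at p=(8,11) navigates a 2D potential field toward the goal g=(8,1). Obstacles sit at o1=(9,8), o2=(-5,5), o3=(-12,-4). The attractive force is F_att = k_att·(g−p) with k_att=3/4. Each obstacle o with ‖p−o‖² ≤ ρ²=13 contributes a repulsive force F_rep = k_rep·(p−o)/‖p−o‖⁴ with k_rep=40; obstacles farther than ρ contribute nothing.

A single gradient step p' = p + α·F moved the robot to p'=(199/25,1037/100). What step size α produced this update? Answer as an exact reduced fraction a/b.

F_att = 3/4·(g−p) = 3/4·(0,-10) = (0.0000,-7.5000)
o1: d²=10 ≤ ρ²=13; F_rep = 40·(-1,3)/10² = (-0.4000,1.2000)
o2: d²=205 > ρ²=13 → inactive
o3: d²=625 > ρ²=13 → inactive
F = F_att + ΣF_rep = (-0.4000,-6.3000)
Δp = p'−p = (-0.0400,-0.6300); α = Δx/Fx = (-1/25) / (-2/5) = 1/10
check: Δy/Fy = (-63/100) / (-63/10) = 1/10 ✓

α = 1/10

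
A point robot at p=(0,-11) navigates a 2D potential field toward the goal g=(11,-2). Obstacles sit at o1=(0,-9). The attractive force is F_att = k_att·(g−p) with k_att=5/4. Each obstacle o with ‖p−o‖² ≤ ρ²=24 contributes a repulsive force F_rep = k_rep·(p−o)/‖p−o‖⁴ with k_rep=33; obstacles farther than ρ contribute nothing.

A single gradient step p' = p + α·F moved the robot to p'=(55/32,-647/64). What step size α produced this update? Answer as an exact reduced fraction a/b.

F_att = 5/4·(g−p) = 5/4·(11,9) = (13.7500,11.2500)
o1: d²=4 ≤ ρ²=24; F_rep = 33·(0,-2)/4² = (0.0000,-4.1250)
F = F_att + ΣF_rep = (13.7500,7.1250)
Δp = p'−p = (1.7188,0.8906); α = Δx/Fx = (55/32) / (55/4) = 1/8
check: Δy/Fy = (57/64) / (57/8) = 1/8 ✓

α = 1/8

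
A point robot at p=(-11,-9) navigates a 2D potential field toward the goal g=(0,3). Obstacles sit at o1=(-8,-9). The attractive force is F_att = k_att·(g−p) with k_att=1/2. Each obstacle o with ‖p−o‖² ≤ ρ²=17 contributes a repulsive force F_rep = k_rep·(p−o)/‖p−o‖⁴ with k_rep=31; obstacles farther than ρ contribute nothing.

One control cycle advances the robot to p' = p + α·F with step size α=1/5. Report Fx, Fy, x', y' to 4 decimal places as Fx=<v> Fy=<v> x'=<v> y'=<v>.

F_att = 1/2·(g−p) = 1/2·(11,12) = (5.5000,6.0000)
o1: d²=9 ≤ ρ²=17; F_rep = 31·(-3,0)/9² = (-1.1481,0.0000)
F = F_att + ΣF_rep = (4.3519,6.0000)
p' = p + 1/5·F = (-10.1296,-7.8000)

Fx=4.3519 Fy=6.0000 x'=-10.1296 y'=-7.8000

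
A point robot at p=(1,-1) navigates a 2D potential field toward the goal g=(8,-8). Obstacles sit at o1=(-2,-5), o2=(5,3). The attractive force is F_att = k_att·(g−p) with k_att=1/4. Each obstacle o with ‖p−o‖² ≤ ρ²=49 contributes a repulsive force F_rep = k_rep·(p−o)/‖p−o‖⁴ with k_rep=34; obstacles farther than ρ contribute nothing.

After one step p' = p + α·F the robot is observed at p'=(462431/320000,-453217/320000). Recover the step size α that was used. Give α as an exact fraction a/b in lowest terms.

F_att = 1/4·(g−p) = 1/4·(7,-7) = (1.7500,-1.7500)
o1: d²=25 ≤ ρ²=49; F_rep = 34·(3,4)/25² = (0.1632,0.2176)
o2: d²=32 ≤ ρ²=49; F_rep = 34·(-4,-4)/32² = (-0.1328,-0.1328)
F = F_att + ΣF_rep = (1.7804,-1.6652)
Δp = p'−p = (0.4451,-0.4163); α = Δx/Fx = (142431/320000) / (142431/80000) = 1/4
check: Δy/Fy = (-133217/320000) / (-133217/80000) = 1/4 ✓

α = 1/4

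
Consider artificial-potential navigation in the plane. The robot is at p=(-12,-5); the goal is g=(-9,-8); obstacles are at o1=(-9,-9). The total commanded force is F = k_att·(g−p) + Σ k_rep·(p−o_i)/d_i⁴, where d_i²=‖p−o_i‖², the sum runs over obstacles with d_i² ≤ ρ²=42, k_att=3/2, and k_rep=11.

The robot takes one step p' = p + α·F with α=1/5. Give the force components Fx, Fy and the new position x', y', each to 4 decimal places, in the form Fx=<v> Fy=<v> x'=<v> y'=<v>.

Fx=4.4472 Fy=-4.4296 x'=-11.1106 y'=-5.8859

F_att = 3/2·(g−p) = 3/2·(3,-3) = (4.5000,-4.5000)
o1: d²=25 ≤ ρ²=42; F_rep = 11·(-3,4)/25² = (-0.0528,0.0704)
F = F_att + ΣF_rep = (4.4472,-4.4296)
p' = p + 1/5·F = (-11.1106,-5.8859)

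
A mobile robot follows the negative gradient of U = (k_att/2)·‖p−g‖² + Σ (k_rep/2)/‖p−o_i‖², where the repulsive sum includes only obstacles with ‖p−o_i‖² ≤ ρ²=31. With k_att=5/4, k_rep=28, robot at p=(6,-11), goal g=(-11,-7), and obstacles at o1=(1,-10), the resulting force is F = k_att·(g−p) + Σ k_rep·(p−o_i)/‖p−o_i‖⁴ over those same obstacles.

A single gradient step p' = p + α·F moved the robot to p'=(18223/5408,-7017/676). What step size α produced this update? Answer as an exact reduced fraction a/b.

F_att = 5/4·(g−p) = 5/4·(-17,4) = (-21.2500,5.0000)
o1: d²=26 ≤ ρ²=31; F_rep = 28·(5,-1)/26² = (0.2071,-0.0414)
F = F_att + ΣF_rep = (-21.0429,4.9586)
Δp = p'−p = (-2.6304,0.6198); α = Δx/Fx = (-14225/5408) / (-14225/676) = 1/8
check: Δy/Fy = (419/676) / (838/169) = 1/8 ✓

α = 1/8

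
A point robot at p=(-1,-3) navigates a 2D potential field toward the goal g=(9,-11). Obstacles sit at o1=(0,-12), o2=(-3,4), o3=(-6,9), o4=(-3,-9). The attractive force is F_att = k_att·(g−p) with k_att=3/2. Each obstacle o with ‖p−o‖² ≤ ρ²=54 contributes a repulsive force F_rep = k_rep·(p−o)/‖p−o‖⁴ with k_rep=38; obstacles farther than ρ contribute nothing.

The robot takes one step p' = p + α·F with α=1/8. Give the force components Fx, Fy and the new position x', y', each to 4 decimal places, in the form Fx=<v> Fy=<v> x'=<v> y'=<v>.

F_att = 3/2·(g−p) = 3/2·(10,-8) = (15.0000,-12.0000)
o1: d²=82 > ρ²=54 → inactive
o2: d²=53 ≤ ρ²=54; F_rep = 38·(2,-7)/53² = (0.0271,-0.0947)
o3: d²=169 > ρ²=54 → inactive
o4: d²=40 ≤ ρ²=54; F_rep = 38·(2,6)/40² = (0.0475,0.1425)
F = F_att + ΣF_rep = (15.0746,-11.9522)
p' = p + 1/8·F = (0.8843,-4.4940)

Fx=15.0746 Fy=-11.9522 x'=0.8843 y'=-4.4940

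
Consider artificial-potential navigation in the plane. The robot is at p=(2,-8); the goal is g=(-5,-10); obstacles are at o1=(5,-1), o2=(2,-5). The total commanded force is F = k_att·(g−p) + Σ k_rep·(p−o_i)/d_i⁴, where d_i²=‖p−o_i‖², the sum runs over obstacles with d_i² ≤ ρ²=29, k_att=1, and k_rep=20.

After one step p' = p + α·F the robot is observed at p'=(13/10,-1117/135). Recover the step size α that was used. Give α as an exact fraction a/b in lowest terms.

F_att = 1·(g−p) = 1·(-7,-2) = (-7.0000,-2.0000)
o1: d²=58 > ρ²=29 → inactive
o2: d²=9 ≤ ρ²=29; F_rep = 20·(0,-3)/9² = (0.0000,-0.7407)
F = F_att + ΣF_rep = (-7.0000,-2.7407)
Δp = p'−p = (-0.7000,-0.2741); α = Δx/Fx = (-7/10) / (-7) = 1/10
check: Δy/Fy = (-37/135) / (-74/27) = 1/10 ✓

α = 1/10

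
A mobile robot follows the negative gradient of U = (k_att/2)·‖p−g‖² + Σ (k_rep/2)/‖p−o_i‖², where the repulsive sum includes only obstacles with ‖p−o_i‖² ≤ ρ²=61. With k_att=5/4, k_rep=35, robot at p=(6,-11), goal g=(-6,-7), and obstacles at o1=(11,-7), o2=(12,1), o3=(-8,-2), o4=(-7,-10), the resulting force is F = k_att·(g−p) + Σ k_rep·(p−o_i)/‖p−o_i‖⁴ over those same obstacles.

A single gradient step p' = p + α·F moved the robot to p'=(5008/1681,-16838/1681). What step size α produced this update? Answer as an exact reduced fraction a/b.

α = 1/5

F_att = 5/4·(g−p) = 5/4·(-12,4) = (-15.0000,5.0000)
o1: d²=41 ≤ ρ²=61; F_rep = 35·(-5,-4)/41² = (-0.1041,-0.0833)
o2: d²=180 > ρ²=61 → inactive
o3: d²=277 > ρ²=61 → inactive
o4: d²=170 > ρ²=61 → inactive
F = F_att + ΣF_rep = (-15.1041,4.9167)
Δp = p'−p = (-3.0208,0.9833); α = Δx/Fx = (-5078/1681) / (-25390/1681) = 1/5
check: Δy/Fy = (1653/1681) / (8265/1681) = 1/5 ✓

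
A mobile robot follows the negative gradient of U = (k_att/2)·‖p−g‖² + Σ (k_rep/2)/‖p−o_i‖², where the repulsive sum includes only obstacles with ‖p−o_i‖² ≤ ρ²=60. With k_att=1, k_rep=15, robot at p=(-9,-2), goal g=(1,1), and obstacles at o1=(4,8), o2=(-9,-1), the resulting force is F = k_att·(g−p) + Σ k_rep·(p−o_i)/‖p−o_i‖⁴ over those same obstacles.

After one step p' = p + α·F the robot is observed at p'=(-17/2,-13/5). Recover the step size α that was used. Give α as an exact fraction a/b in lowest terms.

F_att = 1·(g−p) = 1·(10,3) = (10.0000,3.0000)
o1: d²=269 > ρ²=60 → inactive
o2: d²=1 ≤ ρ²=60; F_rep = 15·(0,-1)/1² = (0.0000,-15.0000)
F = F_att + ΣF_rep = (10.0000,-12.0000)
Δp = p'−p = (0.5000,-0.6000); α = Δx/Fx = (1/2) / (10) = 1/20
check: Δy/Fy = (-3/5) / (-12) = 1/20 ✓

α = 1/20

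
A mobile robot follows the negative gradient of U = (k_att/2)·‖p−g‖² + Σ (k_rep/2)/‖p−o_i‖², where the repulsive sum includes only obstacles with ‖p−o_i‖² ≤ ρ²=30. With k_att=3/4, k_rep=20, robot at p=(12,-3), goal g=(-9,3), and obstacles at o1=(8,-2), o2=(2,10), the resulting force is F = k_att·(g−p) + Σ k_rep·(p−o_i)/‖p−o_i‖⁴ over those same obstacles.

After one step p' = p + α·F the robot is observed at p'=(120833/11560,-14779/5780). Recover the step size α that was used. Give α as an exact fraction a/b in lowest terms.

α = 1/10

F_att = 3/4·(g−p) = 3/4·(-21,6) = (-15.7500,4.5000)
o1: d²=17 ≤ ρ²=30; F_rep = 20·(4,-1)/17² = (0.2768,-0.0692)
o2: d²=269 > ρ²=30 → inactive
F = F_att + ΣF_rep = (-15.4732,4.4308)
Δp = p'−p = (-1.5473,0.4431); α = Δx/Fx = (-17887/11560) / (-17887/1156) = 1/10
check: Δy/Fy = (2561/5780) / (2561/578) = 1/10 ✓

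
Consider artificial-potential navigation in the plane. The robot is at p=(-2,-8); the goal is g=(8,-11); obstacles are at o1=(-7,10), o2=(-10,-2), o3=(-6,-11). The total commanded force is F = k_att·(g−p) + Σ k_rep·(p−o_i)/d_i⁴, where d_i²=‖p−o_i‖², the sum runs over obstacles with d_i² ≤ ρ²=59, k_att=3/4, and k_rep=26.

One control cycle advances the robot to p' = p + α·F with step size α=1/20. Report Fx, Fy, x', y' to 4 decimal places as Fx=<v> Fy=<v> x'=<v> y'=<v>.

F_att = 3/4·(g−p) = 3/4·(10,-3) = (7.5000,-2.2500)
o1: d²=349 > ρ²=59 → inactive
o2: d²=100 > ρ²=59 → inactive
o3: d²=25 ≤ ρ²=59; F_rep = 26·(4,3)/25² = (0.1664,0.1248)
F = F_att + ΣF_rep = (7.6664,-2.1252)
p' = p + 1/20·F = (-1.6167,-8.1063)

Fx=7.6664 Fy=-2.1252 x'=-1.6167 y'=-8.1063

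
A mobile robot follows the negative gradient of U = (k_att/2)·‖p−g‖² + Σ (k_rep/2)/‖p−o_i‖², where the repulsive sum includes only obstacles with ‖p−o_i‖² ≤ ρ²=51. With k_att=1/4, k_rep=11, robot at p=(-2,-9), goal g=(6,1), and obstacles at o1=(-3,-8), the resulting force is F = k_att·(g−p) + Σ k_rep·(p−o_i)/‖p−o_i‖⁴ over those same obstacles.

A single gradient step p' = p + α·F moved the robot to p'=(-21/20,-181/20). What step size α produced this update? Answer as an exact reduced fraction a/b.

F_att = 1/4·(g−p) = 1/4·(8,10) = (2.0000,2.5000)
o1: d²=2 ≤ ρ²=51; F_rep = 11·(1,-1)/2² = (2.7500,-2.7500)
F = F_att + ΣF_rep = (4.7500,-0.2500)
Δp = p'−p = (0.9500,-0.0500); α = Δx/Fx = (19/20) / (19/4) = 1/5
check: Δy/Fy = (-1/20) / (-1/4) = 1/5 ✓

α = 1/5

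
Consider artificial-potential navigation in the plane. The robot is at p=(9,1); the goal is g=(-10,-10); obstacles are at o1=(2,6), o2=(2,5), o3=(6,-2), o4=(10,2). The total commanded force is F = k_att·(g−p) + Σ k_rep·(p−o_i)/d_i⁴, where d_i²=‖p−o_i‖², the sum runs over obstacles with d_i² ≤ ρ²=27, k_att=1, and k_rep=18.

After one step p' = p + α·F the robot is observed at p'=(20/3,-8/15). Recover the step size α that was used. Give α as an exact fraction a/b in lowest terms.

F_att = 1·(g−p) = 1·(-19,-11) = (-19.0000,-11.0000)
o1: d²=74 > ρ²=27 → inactive
o2: d²=65 > ρ²=27 → inactive
o3: d²=18 ≤ ρ²=27; F_rep = 18·(3,3)/18² = (0.1667,0.1667)
o4: d²=2 ≤ ρ²=27; F_rep = 18·(-1,-1)/2² = (-4.5000,-4.5000)
F = F_att + ΣF_rep = (-23.3333,-15.3333)
Δp = p'−p = (-2.3333,-1.5333); α = Δx/Fx = (-7/3) / (-70/3) = 1/10
check: Δy/Fy = (-23/15) / (-46/3) = 1/10 ✓

α = 1/10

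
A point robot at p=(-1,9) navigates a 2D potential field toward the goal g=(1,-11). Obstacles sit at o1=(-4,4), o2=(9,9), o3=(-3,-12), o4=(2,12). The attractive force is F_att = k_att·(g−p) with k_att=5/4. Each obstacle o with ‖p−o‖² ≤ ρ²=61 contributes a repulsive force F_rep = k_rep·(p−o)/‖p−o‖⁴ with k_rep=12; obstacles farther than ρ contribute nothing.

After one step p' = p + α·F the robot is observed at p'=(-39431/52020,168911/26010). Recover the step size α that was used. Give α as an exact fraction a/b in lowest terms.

F_att = 5/4·(g−p) = 5/4·(2,-20) = (2.5000,-25.0000)
o1: d²=34 ≤ ρ²=61; F_rep = 12·(3,5)/34² = (0.0311,0.0519)
o2: d²=100 > ρ²=61 → inactive
o3: d²=445 > ρ²=61 → inactive
o4: d²=18 ≤ ρ²=61; F_rep = 12·(-3,-3)/18² = (-0.1111,-0.1111)
F = F_att + ΣF_rep = (2.4200,-25.0592)
Δp = p'−p = (0.2420,-2.5059); α = Δx/Fx = (12589/52020) / (12589/5202) = 1/10
check: Δy/Fy = (-65179/26010) / (-65179/2601) = 1/10 ✓

α = 1/10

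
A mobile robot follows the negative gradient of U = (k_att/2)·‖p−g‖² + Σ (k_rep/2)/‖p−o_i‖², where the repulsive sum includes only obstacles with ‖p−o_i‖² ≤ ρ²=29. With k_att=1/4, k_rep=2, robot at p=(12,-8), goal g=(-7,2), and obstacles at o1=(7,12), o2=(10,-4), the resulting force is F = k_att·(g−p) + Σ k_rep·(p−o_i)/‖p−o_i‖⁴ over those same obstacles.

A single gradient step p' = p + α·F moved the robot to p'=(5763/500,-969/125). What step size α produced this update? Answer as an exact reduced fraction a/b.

α = 1/10

F_att = 1/4·(g−p) = 1/4·(-19,10) = (-4.7500,2.5000)
o1: d²=425 > ρ²=29 → inactive
o2: d²=20 ≤ ρ²=29; F_rep = 2·(2,-4)/20² = (0.0100,-0.0200)
F = F_att + ΣF_rep = (-4.7400,2.4800)
Δp = p'−p = (-0.4740,0.2480); α = Δx/Fx = (-237/500) / (-237/50) = 1/10
check: Δy/Fy = (31/125) / (62/25) = 1/10 ✓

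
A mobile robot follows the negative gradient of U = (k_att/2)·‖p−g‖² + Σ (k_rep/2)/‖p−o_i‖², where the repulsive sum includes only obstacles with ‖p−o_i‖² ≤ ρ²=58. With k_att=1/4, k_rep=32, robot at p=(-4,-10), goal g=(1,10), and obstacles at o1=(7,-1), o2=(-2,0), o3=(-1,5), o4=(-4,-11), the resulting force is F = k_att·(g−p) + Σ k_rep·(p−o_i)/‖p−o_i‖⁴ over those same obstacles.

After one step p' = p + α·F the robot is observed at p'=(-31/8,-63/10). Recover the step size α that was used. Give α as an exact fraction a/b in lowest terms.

F_att = 1/4·(g−p) = 1/4·(5,20) = (1.2500,5.0000)
o1: d²=202 > ρ²=58 → inactive
o2: d²=104 > ρ²=58 → inactive
o3: d²=234 > ρ²=58 → inactive
o4: d²=1 ≤ ρ²=58; F_rep = 32·(0,1)/1² = (0.0000,32.0000)
F = F_att + ΣF_rep = (1.2500,37.0000)
Δp = p'−p = (0.1250,3.7000); α = Δx/Fx = (1/8) / (5/4) = 1/10
check: Δy/Fy = (37/10) / (37) = 1/10 ✓

α = 1/10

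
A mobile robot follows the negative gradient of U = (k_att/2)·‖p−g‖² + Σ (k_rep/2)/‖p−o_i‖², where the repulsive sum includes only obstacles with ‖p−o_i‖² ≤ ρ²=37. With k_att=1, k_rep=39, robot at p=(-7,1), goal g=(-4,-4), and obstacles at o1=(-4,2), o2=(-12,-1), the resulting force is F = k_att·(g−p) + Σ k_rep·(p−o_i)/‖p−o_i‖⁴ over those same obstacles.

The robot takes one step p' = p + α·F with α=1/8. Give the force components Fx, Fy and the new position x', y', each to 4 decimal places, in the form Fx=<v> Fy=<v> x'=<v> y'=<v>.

F_att = 1·(g−p) = 1·(3,-5) = (3.0000,-5.0000)
o1: d²=10 ≤ ρ²=37; F_rep = 39·(-3,-1)/10² = (-1.1700,-0.3900)
o2: d²=29 ≤ ρ²=37; F_rep = 39·(5,2)/29² = (0.2319,0.0927)
F = F_att + ΣF_rep = (2.0619,-5.2973)
p' = p + 1/8·F = (-6.7423,0.3378)

Fx=2.0619 Fy=-5.2973 x'=-6.7423 y'=0.3378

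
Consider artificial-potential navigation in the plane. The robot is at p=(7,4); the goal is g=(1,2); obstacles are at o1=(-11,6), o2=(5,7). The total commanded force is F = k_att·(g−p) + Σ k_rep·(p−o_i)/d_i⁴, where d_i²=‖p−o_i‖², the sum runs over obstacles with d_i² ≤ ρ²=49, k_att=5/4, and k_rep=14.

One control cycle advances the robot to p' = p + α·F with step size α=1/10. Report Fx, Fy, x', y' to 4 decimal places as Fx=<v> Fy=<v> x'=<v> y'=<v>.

Fx=-7.3343 Fy=-2.7485 x'=6.2666 y'=3.7251

F_att = 5/4·(g−p) = 5/4·(-6,-2) = (-7.5000,-2.5000)
o1: d²=328 > ρ²=49 → inactive
o2: d²=13 ≤ ρ²=49; F_rep = 14·(2,-3)/13² = (0.1657,-0.2485)
F = F_att + ΣF_rep = (-7.3343,-2.7485)
p' = p + 1/10·F = (6.2666,3.7251)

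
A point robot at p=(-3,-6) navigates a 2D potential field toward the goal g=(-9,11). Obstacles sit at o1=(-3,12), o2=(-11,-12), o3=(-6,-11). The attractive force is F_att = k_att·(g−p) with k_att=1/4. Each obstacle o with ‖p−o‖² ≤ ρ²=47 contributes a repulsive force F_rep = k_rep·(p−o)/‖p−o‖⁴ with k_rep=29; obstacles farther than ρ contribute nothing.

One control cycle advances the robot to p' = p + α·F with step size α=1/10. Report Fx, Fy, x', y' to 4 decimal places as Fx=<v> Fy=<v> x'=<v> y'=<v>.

Fx=-1.4247 Fy=4.3754 x'=-3.1425 y'=-5.5625

F_att = 1/4·(g−p) = 1/4·(-6,17) = (-1.5000,4.2500)
o1: d²=324 > ρ²=47 → inactive
o2: d²=100 > ρ²=47 → inactive
o3: d²=34 ≤ ρ²=47; F_rep = 29·(3,5)/34² = (0.0753,0.1254)
F = F_att + ΣF_rep = (-1.4247,4.3754)
p' = p + 1/10·F = (-3.1425,-5.5625)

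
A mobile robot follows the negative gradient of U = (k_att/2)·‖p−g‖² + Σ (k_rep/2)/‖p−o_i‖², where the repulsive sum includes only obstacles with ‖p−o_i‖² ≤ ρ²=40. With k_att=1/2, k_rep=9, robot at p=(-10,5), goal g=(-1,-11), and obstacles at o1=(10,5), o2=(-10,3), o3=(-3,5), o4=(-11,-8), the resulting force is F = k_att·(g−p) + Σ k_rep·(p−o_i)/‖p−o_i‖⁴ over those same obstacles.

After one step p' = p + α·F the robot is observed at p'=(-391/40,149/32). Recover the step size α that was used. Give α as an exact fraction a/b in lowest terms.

F_att = 1/2·(g−p) = 1/2·(9,-16) = (4.5000,-8.0000)
o1: d²=400 > ρ²=40 → inactive
o2: d²=4 ≤ ρ²=40; F_rep = 9·(0,2)/4² = (0.0000,1.1250)
o3: d²=49 > ρ²=40 → inactive
o4: d²=170 > ρ²=40 → inactive
F = F_att + ΣF_rep = (4.5000,-6.8750)
Δp = p'−p = (0.2250,-0.3438); α = Δx/Fx = (9/40) / (9/2) = 1/20
check: Δy/Fy = (-11/32) / (-55/8) = 1/20 ✓

α = 1/20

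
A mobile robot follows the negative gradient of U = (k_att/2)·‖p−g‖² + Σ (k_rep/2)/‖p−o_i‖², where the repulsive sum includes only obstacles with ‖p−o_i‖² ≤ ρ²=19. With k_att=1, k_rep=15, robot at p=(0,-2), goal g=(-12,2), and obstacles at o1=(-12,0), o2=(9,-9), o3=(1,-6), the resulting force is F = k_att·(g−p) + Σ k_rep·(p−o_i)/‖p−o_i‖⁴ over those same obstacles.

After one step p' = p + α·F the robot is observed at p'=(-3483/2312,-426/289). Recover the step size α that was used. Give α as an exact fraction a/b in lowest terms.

α = 1/8

F_att = 1·(g−p) = 1·(-12,4) = (-12.0000,4.0000)
o1: d²=148 > ρ²=19 → inactive
o2: d²=130 > ρ²=19 → inactive
o3: d²=17 ≤ ρ²=19; F_rep = 15·(-1,4)/17² = (-0.0519,0.2076)
F = F_att + ΣF_rep = (-12.0519,4.2076)
Δp = p'−p = (-1.5065,0.5260); α = Δx/Fx = (-3483/2312) / (-3483/289) = 1/8
check: Δy/Fy = (152/289) / (1216/289) = 1/8 ✓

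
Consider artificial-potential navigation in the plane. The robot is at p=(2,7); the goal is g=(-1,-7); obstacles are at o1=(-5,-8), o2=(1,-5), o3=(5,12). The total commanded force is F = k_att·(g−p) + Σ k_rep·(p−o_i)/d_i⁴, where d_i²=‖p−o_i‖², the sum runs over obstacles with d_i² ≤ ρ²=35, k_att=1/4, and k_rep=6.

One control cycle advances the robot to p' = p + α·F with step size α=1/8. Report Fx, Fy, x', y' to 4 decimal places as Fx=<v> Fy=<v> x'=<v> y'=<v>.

F_att = 1/4·(g−p) = 1/4·(-3,-14) = (-0.7500,-3.5000)
o1: d²=274 > ρ²=35 → inactive
o2: d²=145 > ρ²=35 → inactive
o3: d²=34 ≤ ρ²=35; F_rep = 6·(-3,-5)/34² = (-0.0156,-0.0260)
F = F_att + ΣF_rep = (-0.7656,-3.5260)
p' = p + 1/8·F = (1.9043,6.5593)

Fx=-0.7656 Fy=-3.5260 x'=1.9043 y'=6.5593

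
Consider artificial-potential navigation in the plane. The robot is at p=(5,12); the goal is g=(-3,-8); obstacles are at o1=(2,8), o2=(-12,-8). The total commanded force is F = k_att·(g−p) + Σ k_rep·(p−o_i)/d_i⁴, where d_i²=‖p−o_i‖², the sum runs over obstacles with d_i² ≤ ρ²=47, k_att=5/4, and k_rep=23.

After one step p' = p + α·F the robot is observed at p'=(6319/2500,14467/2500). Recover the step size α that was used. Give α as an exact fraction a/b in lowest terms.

α = 1/4

F_att = 5/4·(g−p) = 5/4·(-8,-20) = (-10.0000,-25.0000)
o1: d²=25 ≤ ρ²=47; F_rep = 23·(3,4)/25² = (0.1104,0.1472)
o2: d²=689 > ρ²=47 → inactive
F = F_att + ΣF_rep = (-9.8896,-24.8528)
Δp = p'−p = (-2.4724,-6.2132); α = Δx/Fx = (-6181/2500) / (-6181/625) = 1/4
check: Δy/Fy = (-15533/2500) / (-15533/625) = 1/4 ✓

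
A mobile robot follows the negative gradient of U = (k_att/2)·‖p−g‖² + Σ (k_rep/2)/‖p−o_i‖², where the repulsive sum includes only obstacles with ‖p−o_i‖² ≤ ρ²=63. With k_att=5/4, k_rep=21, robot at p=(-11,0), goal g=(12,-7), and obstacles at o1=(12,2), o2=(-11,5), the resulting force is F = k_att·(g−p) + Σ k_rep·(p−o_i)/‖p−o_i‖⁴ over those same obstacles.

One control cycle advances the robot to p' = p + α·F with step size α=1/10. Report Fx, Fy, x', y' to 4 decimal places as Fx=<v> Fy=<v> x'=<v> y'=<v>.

Fx=28.7500 Fy=-8.9180 x'=-8.1250 y'=-0.8918

F_att = 5/4·(g−p) = 5/4·(23,-7) = (28.7500,-8.7500)
o1: d²=533 > ρ²=63 → inactive
o2: d²=25 ≤ ρ²=63; F_rep = 21·(0,-5)/25² = (0.0000,-0.1680)
F = F_att + ΣF_rep = (28.7500,-8.9180)
p' = p + 1/10·F = (-8.1250,-0.8918)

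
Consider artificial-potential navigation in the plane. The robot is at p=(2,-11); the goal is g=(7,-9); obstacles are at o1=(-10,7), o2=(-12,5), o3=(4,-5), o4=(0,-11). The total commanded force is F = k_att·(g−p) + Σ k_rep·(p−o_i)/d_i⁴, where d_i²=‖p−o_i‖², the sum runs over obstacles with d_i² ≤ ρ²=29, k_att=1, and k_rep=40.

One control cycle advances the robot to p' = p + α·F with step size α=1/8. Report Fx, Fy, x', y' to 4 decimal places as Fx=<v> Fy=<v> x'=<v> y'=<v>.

F_att = 1·(g−p) = 1·(5,2) = (5.0000,2.0000)
o1: d²=468 > ρ²=29 → inactive
o2: d²=452 > ρ²=29 → inactive
o3: d²=40 > ρ²=29 → inactive
o4: d²=4 ≤ ρ²=29; F_rep = 40·(2,0)/4² = (5.0000,0.0000)
F = F_att + ΣF_rep = (10.0000,2.0000)
p' = p + 1/8·F = (3.2500,-10.7500)

Fx=10.0000 Fy=2.0000 x'=3.2500 y'=-10.7500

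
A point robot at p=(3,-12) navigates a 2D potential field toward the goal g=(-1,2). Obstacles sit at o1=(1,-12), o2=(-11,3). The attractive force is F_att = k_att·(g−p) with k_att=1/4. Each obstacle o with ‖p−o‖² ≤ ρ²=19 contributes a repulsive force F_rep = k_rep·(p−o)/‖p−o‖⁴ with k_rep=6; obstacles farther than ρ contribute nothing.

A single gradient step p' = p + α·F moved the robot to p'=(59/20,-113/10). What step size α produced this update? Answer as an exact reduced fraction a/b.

α = 1/5

F_att = 1/4·(g−p) = 1/4·(-4,14) = (-1.0000,3.5000)
o1: d²=4 ≤ ρ²=19; F_rep = 6·(2,0)/4² = (0.7500,0.0000)
o2: d²=421 > ρ²=19 → inactive
F = F_att + ΣF_rep = (-0.2500,3.5000)
Δp = p'−p = (-0.0500,0.7000); α = Δx/Fx = (-1/20) / (-1/4) = 1/5
check: Δy/Fy = (7/10) / (7/2) = 1/5 ✓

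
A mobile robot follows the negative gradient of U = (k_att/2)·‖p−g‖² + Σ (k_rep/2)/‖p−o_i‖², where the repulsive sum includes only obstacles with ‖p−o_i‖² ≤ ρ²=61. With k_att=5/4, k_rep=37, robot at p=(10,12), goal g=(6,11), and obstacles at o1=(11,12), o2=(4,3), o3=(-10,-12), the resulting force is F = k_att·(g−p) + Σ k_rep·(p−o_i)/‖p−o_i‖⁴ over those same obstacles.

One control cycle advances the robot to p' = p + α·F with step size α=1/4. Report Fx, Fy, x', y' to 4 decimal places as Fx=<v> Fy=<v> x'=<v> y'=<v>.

F_att = 5/4·(g−p) = 5/4·(-4,-1) = (-5.0000,-1.2500)
o1: d²=1 ≤ ρ²=61; F_rep = 37·(-1,0)/1² = (-37.0000,0.0000)
o2: d²=117 > ρ²=61 → inactive
o3: d²=976 > ρ²=61 → inactive
F = F_att + ΣF_rep = (-42.0000,-1.2500)
p' = p + 1/4·F = (-0.5000,11.6875)

Fx=-42.0000 Fy=-1.2500 x'=-0.5000 y'=11.6875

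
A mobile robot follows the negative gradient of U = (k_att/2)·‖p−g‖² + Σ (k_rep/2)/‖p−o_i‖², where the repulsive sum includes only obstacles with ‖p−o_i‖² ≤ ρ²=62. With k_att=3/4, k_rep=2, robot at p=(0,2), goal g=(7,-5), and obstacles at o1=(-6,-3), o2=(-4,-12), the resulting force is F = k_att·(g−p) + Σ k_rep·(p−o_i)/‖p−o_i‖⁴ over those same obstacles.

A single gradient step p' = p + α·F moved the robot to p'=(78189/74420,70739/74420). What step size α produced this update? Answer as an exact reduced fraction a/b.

F_att = 3/4·(g−p) = 3/4·(7,-7) = (5.2500,-5.2500)
o1: d²=61 ≤ ρ²=62; F_rep = 2·(6,5)/61² = (0.0032,0.0027)
o2: d²=212 > ρ²=62 → inactive
F = F_att + ΣF_rep = (5.2532,-5.2473)
Δp = p'−p = (1.0506,-1.0495); α = Δx/Fx = (78189/74420) / (78189/14884) = 1/5
check: Δy/Fy = (-78101/74420) / (-78101/14884) = 1/5 ✓

α = 1/5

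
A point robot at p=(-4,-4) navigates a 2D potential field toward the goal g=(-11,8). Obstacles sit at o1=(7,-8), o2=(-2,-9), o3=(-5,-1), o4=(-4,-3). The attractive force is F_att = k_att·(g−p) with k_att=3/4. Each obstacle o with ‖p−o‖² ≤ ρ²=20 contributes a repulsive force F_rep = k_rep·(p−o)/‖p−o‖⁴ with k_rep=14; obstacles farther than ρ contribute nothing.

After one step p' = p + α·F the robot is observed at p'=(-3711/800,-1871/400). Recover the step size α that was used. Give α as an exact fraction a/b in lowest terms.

α = 1/8

F_att = 3/4·(g−p) = 3/4·(-7,12) = (-5.2500,9.0000)
o1: d²=137 > ρ²=20 → inactive
o2: d²=29 > ρ²=20 → inactive
o3: d²=10 ≤ ρ²=20; F_rep = 14·(1,-3)/10² = (0.1400,-0.4200)
o4: d²=1 ≤ ρ²=20; F_rep = 14·(0,-1)/1² = (0.0000,-14.0000)
F = F_att + ΣF_rep = (-5.1100,-5.4200)
Δp = p'−p = (-0.6388,-0.6775); α = Δx/Fx = (-511/800) / (-511/100) = 1/8
check: Δy/Fy = (-271/400) / (-271/50) = 1/8 ✓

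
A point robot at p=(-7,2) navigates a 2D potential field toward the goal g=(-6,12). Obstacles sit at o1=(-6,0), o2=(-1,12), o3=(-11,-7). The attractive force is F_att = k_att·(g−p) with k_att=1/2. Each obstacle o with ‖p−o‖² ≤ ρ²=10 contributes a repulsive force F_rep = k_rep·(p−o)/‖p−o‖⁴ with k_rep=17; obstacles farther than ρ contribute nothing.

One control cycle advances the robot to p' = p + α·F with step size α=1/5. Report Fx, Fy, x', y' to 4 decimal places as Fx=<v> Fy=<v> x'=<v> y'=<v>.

Fx=-0.1800 Fy=6.3600 x'=-7.0360 y'=3.2720

F_att = 1/2·(g−p) = 1/2·(1,10) = (0.5000,5.0000)
o1: d²=5 ≤ ρ²=10; F_rep = 17·(-1,2)/5² = (-0.6800,1.3600)
o2: d²=136 > ρ²=10 → inactive
o3: d²=97 > ρ²=10 → inactive
F = F_att + ΣF_rep = (-0.1800,6.3600)
p' = p + 1/5·F = (-7.0360,3.2720)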